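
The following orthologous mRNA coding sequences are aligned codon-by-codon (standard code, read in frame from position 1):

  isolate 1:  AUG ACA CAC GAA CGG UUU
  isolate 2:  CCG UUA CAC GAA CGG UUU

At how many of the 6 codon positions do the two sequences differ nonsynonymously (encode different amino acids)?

Codon 1: AUG Met / CCG Pro — nonsynonymous.
Codon 2: ACA Thr / UUA Leu — nonsynonymous.
Codon 3: CAC His / CAC His — identical.
Codon 4: GAA Glu / GAA Glu — identical.
Codon 5: CGG Arg / CGG Arg — identical.
Codon 6: UUU Phe / UUU Phe — identical.
Nonsynonymous differences: 2.

2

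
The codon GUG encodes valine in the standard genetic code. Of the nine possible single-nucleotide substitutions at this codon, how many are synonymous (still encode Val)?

3

Position 1: none → 0 synonymous.
Position 2: none → 0 synonymous.
Position 3: GUU, GUC, GUA → 3 synonymous.
Total: 0 + 0 + 3 = 3.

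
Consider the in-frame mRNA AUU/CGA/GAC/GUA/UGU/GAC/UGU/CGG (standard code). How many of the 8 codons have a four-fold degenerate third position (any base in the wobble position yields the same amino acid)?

Codon 1 AUU (Ile): third position 3-fold.
Codon 2 CGA (Arg): third position 4-fold.
Codon 3 GAC (Asp): third position 2-fold.
Codon 4 GUA (Val): third position 4-fold.
Codon 5 UGU (Cys): third position 2-fold.
Codon 6 GAC (Asp): third position 2-fold.
Codon 7 UGU (Cys): third position 2-fold.
Codon 8 CGG (Arg): third position 4-fold.
Four-fold degenerate third positions: 3.

3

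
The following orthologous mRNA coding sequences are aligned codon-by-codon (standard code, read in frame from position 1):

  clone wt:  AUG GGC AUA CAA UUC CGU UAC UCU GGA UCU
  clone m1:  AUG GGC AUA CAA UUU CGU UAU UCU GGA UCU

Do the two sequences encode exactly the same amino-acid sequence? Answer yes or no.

yes

Codon 1: AUG Met / AUG Met — identical.
Codon 2: GGC Gly / GGC Gly — identical.
Codon 3: AUA Ile / AUA Ile — identical.
Codon 4: CAA Gln / CAA Gln — identical.
Codon 5: UUC Phe / UUU Phe — synonymous.
Codon 6: CGU Arg / CGU Arg — identical.
Codon 7: UAC Tyr / UAU Tyr — synonymous.
Codon 8: UCU Ser / UCU Ser — identical.
Codon 9: GGA Gly / GGA Gly — identical.
Codon 10: UCU Ser / UCU Ser — identical.
Nonsynonymous differences: 0 → same protein.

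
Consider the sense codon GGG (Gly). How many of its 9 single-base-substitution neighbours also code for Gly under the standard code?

3

Position 1: none → 0 synonymous.
Position 2: none → 0 synonymous.
Position 3: GGU, GGC, GGA → 3 synonymous.
Total: 0 + 0 + 3 = 3.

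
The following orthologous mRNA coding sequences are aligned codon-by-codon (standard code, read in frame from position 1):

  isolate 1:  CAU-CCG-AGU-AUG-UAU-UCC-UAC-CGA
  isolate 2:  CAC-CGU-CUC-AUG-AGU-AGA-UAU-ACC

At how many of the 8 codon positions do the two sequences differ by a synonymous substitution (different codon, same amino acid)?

Codon 1: CAU His / CAC His — synonymous.
Codon 2: CCG Pro / CGU Arg — nonsynonymous.
Codon 3: AGU Ser / CUC Leu — nonsynonymous.
Codon 4: AUG Met / AUG Met — identical.
Codon 5: UAU Tyr / AGU Ser — nonsynonymous.
Codon 6: UCC Ser / AGA Arg — nonsynonymous.
Codon 7: UAC Tyr / UAU Tyr — synonymous.
Codon 8: CGA Arg / ACC Thr — nonsynonymous.
Synonymous differences: 2.

2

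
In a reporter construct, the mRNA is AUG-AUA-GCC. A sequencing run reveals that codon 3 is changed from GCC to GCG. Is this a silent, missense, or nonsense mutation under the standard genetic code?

Position 9 falls in codon 3: GCC → Ala.
After the substitution the codon is GCG → Ala.
Both encode Ala, so the change is synonymous.

silent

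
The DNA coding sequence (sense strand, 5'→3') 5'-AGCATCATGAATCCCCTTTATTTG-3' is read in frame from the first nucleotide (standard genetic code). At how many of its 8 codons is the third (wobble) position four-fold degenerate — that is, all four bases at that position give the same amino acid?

Codon 1 AGC (Ser): third position 2-fold.
Codon 2 ATC (Ile): third position 3-fold.
Codon 3 ATG (Met): third position 1-fold.
Codon 4 AAT (Asn): third position 2-fold.
Codon 5 CCC (Pro): third position 4-fold.
Codon 6 CTT (Leu): third position 4-fold.
Codon 7 TAT (Tyr): third position 2-fold.
Codon 8 TTG (Leu): third position 2-fold.
Four-fold degenerate third positions: 2.

2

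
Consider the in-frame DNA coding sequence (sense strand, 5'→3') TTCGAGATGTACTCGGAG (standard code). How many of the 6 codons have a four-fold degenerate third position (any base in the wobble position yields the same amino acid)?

1

Codon 1 TTC (Phe): third position 2-fold.
Codon 2 GAG (Glu): third position 2-fold.
Codon 3 ATG (Met): third position 1-fold.
Codon 4 TAC (Tyr): third position 2-fold.
Codon 5 TCG (Ser): third position 4-fold.
Codon 6 GAG (Glu): third position 2-fold.
Four-fold degenerate third positions: 1.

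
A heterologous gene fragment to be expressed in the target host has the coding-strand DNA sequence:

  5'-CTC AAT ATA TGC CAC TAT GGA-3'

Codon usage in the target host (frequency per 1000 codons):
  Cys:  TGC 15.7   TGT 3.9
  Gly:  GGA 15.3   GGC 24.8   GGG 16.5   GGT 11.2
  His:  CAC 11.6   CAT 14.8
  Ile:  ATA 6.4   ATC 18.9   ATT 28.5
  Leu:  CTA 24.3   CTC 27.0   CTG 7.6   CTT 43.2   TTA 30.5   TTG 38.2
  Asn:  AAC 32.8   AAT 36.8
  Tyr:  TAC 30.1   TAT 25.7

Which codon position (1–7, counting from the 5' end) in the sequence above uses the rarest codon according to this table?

Codon 1 CTC (Leu): 27.0 per 1000.
Codon 2 AAT (Asn): 36.8 per 1000.
Codon 3 ATA (Ile): 6.4 per 1000.
Codon 4 TGC (Cys): 15.7 per 1000.
Codon 5 CAC (His): 11.6 per 1000.
Codon 6 TAT (Tyr): 25.7 per 1000.
Codon 7 GGA (Gly): 15.3 per 1000.
Lowest frequency is 6.4 at codon 3.

3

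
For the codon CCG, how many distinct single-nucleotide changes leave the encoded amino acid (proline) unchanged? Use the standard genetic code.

3

Position 1: none → 0 synonymous.
Position 2: none → 0 synonymous.
Position 3: CCT, CCC, CCA → 3 synonymous.
Total: 0 + 0 + 3 = 3.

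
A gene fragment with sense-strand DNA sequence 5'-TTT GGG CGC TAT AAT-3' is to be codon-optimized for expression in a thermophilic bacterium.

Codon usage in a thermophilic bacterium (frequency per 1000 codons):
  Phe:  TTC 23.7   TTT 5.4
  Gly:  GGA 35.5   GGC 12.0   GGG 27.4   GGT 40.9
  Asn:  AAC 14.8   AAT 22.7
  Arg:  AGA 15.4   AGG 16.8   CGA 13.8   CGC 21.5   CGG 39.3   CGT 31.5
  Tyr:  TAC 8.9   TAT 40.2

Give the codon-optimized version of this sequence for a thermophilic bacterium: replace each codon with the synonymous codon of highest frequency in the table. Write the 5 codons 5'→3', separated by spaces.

TTC GGT CGG TAT AAT

Codon 1 (Phe): best is TTC at 23.7.
Codon 2 (Gly): best is GGT at 40.9.
Codon 3 (Arg): best is CGG at 39.3.
Codon 4 (Tyr): best is TAT at 40.2.
Codon 5 (Asn): best is AAT at 22.7.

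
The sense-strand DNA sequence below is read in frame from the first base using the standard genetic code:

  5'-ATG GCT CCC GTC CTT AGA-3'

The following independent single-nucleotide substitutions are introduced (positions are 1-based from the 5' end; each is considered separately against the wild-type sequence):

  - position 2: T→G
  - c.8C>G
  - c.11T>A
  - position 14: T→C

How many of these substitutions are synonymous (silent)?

0

Codon 1: ATG (Met) → AGG (Arg) — missense.
Codon 3: CCC (Pro) → CGC (Arg) — missense.
Codon 4: GTC (Val) → GAC (Asp) — missense.
Codon 5: CTT (Leu) → CCT (Pro) — missense.
Synonymous: 0 of 4.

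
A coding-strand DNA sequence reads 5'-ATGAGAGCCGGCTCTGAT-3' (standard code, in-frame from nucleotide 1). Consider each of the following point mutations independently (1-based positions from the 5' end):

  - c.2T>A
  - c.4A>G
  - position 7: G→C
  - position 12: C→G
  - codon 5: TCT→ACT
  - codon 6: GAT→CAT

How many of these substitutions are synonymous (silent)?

1

Codon 1: ATG (Met) → AAG (Lys) — missense.
Codon 2: AGA (Arg) → GGA (Gly) — missense.
Codon 3: GCC (Ala) → CCC (Pro) — missense.
Codon 4: GGC (Gly) → GGG (Gly) — synonymous.
Codon 5: TCT (Ser) → ACT (Thr) — missense.
Codon 6: GAT (Asp) → CAT (His) — missense.
Synonymous: 1 of 6.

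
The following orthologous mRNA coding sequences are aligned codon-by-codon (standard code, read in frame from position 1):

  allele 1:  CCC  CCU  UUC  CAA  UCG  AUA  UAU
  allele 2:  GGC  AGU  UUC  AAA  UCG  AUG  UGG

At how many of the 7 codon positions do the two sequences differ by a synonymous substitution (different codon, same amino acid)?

Codon 1: CCC Pro / GGC Gly — nonsynonymous.
Codon 2: CCU Pro / AGU Ser — nonsynonymous.
Codon 3: UUC Phe / UUC Phe — identical.
Codon 4: CAA Gln / AAA Lys — nonsynonymous.
Codon 5: UCG Ser / UCG Ser — identical.
Codon 6: AUA Ile / AUG Met — nonsynonymous.
Codon 7: UAU Tyr / UGG Trp — nonsynonymous.
Synonymous differences: 0.

0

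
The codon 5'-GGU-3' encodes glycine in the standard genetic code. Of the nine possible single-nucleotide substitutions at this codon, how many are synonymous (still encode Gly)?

3

Position 1: none → 0 synonymous.
Position 2: none → 0 synonymous.
Position 3: GGC, GGA, GGG → 3 synonymous.
Total: 0 + 0 + 3 = 3.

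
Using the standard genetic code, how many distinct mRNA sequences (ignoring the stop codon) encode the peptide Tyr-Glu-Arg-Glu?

48

Tyr: 2 codons.
Glu: 2 codons.
Arg: 6 codons.
Glu: 2 codons.
2 × 2 × 6 × 2 = 48.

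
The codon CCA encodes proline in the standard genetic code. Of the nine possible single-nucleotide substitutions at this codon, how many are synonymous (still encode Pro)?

Position 1: none → 0 synonymous.
Position 2: none → 0 synonymous.
Position 3: CCU, CCC, CCG → 3 synonymous.
Total: 0 + 0 + 3 = 3.

3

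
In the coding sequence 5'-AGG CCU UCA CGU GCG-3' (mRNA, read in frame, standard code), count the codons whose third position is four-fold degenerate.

4

Codon 1 AGG (Arg): third position 2-fold.
Codon 2 CCU (Pro): third position 4-fold.
Codon 3 UCA (Ser): third position 4-fold.
Codon 4 CGU (Arg): third position 4-fold.
Codon 5 GCG (Ala): third position 4-fold.
Four-fold degenerate third positions: 4.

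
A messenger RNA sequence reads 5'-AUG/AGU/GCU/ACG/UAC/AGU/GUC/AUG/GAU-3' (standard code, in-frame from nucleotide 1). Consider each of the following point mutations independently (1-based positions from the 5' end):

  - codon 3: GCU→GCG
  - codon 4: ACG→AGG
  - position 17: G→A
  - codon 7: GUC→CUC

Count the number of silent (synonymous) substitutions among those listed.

Codon 3: GCU (Ala) → GCG (Ala) — synonymous.
Codon 4: ACG (Thr) → AGG (Arg) — missense.
Codon 6: AGU (Ser) → AAU (Asn) — missense.
Codon 7: GUC (Val) → CUC (Leu) — missense.
Synonymous: 1 of 4.

1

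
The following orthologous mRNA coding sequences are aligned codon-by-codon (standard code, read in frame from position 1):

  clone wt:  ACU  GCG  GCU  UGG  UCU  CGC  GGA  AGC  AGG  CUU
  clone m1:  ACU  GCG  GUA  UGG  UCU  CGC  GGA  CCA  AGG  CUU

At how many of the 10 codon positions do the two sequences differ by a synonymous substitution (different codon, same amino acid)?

0

Codon 1: ACU Thr / ACU Thr — identical.
Codon 2: GCG Ala / GCG Ala — identical.
Codon 3: GCU Ala / GUA Val — nonsynonymous.
Codon 4: UGG Trp / UGG Trp — identical.
Codon 5: UCU Ser / UCU Ser — identical.
Codon 6: CGC Arg / CGC Arg — identical.
Codon 7: GGA Gly / GGA Gly — identical.
Codon 8: AGC Ser / CCA Pro — nonsynonymous.
Codon 9: AGG Arg / AGG Arg — identical.
Codon 10: CUU Leu / CUU Leu — identical.
Synonymous differences: 0.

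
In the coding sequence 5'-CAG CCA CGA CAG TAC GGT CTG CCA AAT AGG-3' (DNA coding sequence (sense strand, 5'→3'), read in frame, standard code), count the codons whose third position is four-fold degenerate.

5

Codon 1 CAG (Gln): third position 2-fold.
Codon 2 CCA (Pro): third position 4-fold.
Codon 3 CGA (Arg): third position 4-fold.
Codon 4 CAG (Gln): third position 2-fold.
Codon 5 TAC (Tyr): third position 2-fold.
Codon 6 GGT (Gly): third position 4-fold.
Codon 7 CTG (Leu): third position 4-fold.
Codon 8 CCA (Pro): third position 4-fold.
Codon 9 AAT (Asn): third position 2-fold.
Codon 10 AGG (Arg): third position 2-fold.
Four-fold degenerate third positions: 5.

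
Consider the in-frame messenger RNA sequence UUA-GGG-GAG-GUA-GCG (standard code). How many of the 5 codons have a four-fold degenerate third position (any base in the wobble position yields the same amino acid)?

3

Codon 1 UUA (Leu): third position 2-fold.
Codon 2 GGG (Gly): third position 4-fold.
Codon 3 GAG (Glu): third position 2-fold.
Codon 4 GUA (Val): third position 4-fold.
Codon 5 GCG (Ala): third position 4-fold.
Four-fold degenerate third positions: 3.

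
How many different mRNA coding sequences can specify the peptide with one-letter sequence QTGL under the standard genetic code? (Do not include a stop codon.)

Gln: 2 codons.
Thr: 4 codons.
Gly: 4 codons.
Leu: 6 codons.
2 × 4 × 4 × 6 = 192.

192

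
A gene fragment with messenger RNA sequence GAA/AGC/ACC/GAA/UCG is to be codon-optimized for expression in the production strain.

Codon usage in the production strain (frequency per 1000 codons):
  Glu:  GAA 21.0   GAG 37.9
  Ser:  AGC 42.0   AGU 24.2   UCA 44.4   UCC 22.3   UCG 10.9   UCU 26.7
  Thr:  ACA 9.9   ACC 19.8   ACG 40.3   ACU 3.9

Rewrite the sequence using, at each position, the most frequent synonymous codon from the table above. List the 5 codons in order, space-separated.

GAG UCA ACG GAG UCA

Codon 1 (Glu): best is GAG at 37.9.
Codon 2 (Ser): best is UCA at 44.4.
Codon 3 (Thr): best is ACG at 40.3.
Codon 4 (Glu): best is GAG at 37.9.
Codon 5 (Ser): best is UCA at 44.4.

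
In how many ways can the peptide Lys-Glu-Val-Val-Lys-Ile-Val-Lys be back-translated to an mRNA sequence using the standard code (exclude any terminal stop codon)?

3072

Lys: 2 codons.
Glu: 2 codons.
Val: 4 codons.
Val: 4 codons.
Lys: 2 codons.
Ile: 3 codons.
Val: 4 codons.
Lys: 2 codons.
2 × 2 × 4 × 4 × 2 × 3 × 4 × 2 = 3072.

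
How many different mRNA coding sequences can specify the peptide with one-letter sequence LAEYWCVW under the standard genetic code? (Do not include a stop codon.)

768

Leu: 6 codons.
Ala: 4 codons.
Glu: 2 codons.
Tyr: 2 codons.
Trp: 1 codon.
Cys: 2 codons.
Val: 4 codons.
Trp: 1 codon.
6 × 4 × 2 × 2 × 1 × 2 × 4 × 1 = 768.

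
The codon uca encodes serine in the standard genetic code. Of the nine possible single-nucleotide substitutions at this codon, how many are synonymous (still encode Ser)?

3

Position 1: none → 0 synonymous.
Position 2: none → 0 synonymous.
Position 3: UCU, UCC, UCG → 3 synonymous.
Total: 0 + 0 + 3 = 3.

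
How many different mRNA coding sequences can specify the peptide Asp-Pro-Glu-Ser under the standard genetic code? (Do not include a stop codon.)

Asp: 2 codons.
Pro: 4 codons.
Glu: 2 codons.
Ser: 6 codons.
2 × 4 × 2 × 6 = 96.

96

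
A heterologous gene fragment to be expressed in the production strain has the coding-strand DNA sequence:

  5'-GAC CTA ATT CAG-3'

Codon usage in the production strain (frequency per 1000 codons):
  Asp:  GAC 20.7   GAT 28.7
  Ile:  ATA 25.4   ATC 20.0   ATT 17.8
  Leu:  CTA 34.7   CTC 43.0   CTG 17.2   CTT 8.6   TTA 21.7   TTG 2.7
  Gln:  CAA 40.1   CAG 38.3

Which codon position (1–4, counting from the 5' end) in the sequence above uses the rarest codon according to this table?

3

Codon 1 GAC (Asp): 20.7 per 1000.
Codon 2 CTA (Leu): 34.7 per 1000.
Codon 3 ATT (Ile): 17.8 per 1000.
Codon 4 CAG (Gln): 38.3 per 1000.
Lowest frequency is 17.8 at codon 3.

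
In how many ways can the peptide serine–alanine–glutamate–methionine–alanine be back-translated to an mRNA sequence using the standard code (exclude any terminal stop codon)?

192

Ser: 6 codons.
Ala: 4 codons.
Glu: 2 codons.
Met: 1 codon.
Ala: 4 codons.
6 × 4 × 2 × 1 × 4 = 192.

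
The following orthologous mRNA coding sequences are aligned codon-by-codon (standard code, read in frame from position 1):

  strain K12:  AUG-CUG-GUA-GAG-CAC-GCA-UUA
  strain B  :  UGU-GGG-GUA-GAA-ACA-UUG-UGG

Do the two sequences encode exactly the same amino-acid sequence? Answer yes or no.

Codon 1: AUG Met / UGU Cys — nonsynonymous.
Codon 2: CUG Leu / GGG Gly — nonsynonymous.
Codon 3: GUA Val / GUA Val — identical.
Codon 4: GAG Glu / GAA Glu — synonymous.
Codon 5: CAC His / ACA Thr — nonsynonymous.
Codon 6: GCA Ala / UUG Leu — nonsynonymous.
Codon 7: UUA Leu / UGG Trp — nonsynonymous.
Nonsynonymous differences: 5 → different protein.

no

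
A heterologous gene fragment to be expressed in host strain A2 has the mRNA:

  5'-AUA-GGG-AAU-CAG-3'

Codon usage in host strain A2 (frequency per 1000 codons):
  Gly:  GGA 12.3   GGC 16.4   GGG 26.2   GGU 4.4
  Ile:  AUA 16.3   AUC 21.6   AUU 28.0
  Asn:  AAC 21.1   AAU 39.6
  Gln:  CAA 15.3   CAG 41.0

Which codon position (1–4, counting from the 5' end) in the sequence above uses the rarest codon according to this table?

1

Codon 1 AUA (Ile): 16.3 per 1000.
Codon 2 GGG (Gly): 26.2 per 1000.
Codon 3 AAU (Asn): 39.6 per 1000.
Codon 4 CAG (Gln): 41.0 per 1000.
Lowest frequency is 16.3 at codon 1.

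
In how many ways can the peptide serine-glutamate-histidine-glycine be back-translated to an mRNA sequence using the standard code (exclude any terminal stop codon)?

96

Ser: 6 codons.
Glu: 2 codons.
His: 2 codons.
Gly: 4 codons.
6 × 2 × 2 × 4 = 96.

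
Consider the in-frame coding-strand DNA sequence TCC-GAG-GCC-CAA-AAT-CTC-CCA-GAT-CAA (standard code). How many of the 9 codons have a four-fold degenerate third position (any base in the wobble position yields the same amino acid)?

4

Codon 1 TCC (Ser): third position 4-fold.
Codon 2 GAG (Glu): third position 2-fold.
Codon 3 GCC (Ala): third position 4-fold.
Codon 4 CAA (Gln): third position 2-fold.
Codon 5 AAT (Asn): third position 2-fold.
Codon 6 CTC (Leu): third position 4-fold.
Codon 7 CCA (Pro): third position 4-fold.
Codon 8 GAT (Asp): third position 2-fold.
Codon 9 CAA (Gln): third position 2-fold.
Four-fold degenerate third positions: 4.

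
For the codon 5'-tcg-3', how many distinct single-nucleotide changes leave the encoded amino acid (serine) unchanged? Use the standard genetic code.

3

Position 1: none → 0 synonymous.
Position 2: none → 0 synonymous.
Position 3: TCT, TCC, TCA → 3 synonymous.
Total: 0 + 0 + 3 = 3.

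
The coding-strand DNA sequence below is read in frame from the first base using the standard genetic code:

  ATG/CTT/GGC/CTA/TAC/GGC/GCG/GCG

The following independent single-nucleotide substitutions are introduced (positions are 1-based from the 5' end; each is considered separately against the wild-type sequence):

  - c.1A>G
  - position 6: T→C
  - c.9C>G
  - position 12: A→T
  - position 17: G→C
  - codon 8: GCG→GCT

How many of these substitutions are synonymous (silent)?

4

Codon 1: ATG (Met) → GTG (Val) — missense.
Codon 2: CTT (Leu) → CTC (Leu) — synonymous.
Codon 3: GGC (Gly) → GGG (Gly) — synonymous.
Codon 4: CTA (Leu) → CTT (Leu) — synonymous.
Codon 6: GGC (Gly) → GCC (Ala) — missense.
Codon 8: GCG (Ala) → GCT (Ala) — synonymous.
Synonymous: 4 of 6.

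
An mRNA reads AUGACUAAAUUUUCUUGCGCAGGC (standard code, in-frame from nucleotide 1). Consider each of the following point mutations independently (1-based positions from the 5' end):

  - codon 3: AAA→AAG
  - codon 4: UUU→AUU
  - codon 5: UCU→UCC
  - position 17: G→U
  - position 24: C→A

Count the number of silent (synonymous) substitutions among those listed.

3

Codon 3: AAA (Lys) → AAG (Lys) — synonymous.
Codon 4: UUU (Phe) → AUU (Ile) — missense.
Codon 5: UCU (Ser) → UCC (Ser) — synonymous.
Codon 6: UGC (Cys) → UUC (Phe) — missense.
Codon 8: GGC (Gly) → GGA (Gly) — synonymous.
Synonymous: 3 of 5.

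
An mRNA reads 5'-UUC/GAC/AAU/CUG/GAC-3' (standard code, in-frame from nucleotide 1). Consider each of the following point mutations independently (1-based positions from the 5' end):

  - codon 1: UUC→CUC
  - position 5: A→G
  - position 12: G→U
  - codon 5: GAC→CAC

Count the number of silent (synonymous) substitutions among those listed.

1

Codon 1: UUC (Phe) → CUC (Leu) — missense.
Codon 2: GAC (Asp) → GGC (Gly) — missense.
Codon 4: CUG (Leu) → CUU (Leu) — synonymous.
Codon 5: GAC (Asp) → CAC (His) — missense.
Synonymous: 1 of 4.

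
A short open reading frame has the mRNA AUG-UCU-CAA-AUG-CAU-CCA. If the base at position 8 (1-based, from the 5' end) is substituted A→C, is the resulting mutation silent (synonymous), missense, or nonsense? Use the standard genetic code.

Position 8 falls in codon 3: CAA → Gln.
After the substitution the codon is CCA → Pro.
Gln ≠ Pro, so this is a missense mutation.

missense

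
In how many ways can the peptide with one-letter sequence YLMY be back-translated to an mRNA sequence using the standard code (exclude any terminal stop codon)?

24

Tyr: 2 codons.
Leu: 6 codons.
Met: 1 codon.
Tyr: 2 codons.
2 × 6 × 1 × 2 = 24.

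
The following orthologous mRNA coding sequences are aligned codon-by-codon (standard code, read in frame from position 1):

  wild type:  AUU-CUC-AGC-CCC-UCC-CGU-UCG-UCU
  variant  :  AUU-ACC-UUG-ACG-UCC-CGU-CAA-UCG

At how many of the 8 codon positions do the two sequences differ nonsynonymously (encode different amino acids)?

4

Codon 1: AUU Ile / AUU Ile — identical.
Codon 2: CUC Leu / ACC Thr — nonsynonymous.
Codon 3: AGC Ser / UUG Leu — nonsynonymous.
Codon 4: CCC Pro / ACG Thr — nonsynonymous.
Codon 5: UCC Ser / UCC Ser — identical.
Codon 6: CGU Arg / CGU Arg — identical.
Codon 7: UCG Ser / CAA Gln — nonsynonymous.
Codon 8: UCU Ser / UCG Ser — synonymous.
Nonsynonymous differences: 4.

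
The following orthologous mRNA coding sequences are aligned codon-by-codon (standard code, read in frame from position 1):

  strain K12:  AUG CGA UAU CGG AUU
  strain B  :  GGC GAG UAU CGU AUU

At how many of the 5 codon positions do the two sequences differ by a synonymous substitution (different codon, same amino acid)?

1

Codon 1: AUG Met / GGC Gly — nonsynonymous.
Codon 2: CGA Arg / GAG Glu — nonsynonymous.
Codon 3: UAU Tyr / UAU Tyr — identical.
Codon 4: CGG Arg / CGU Arg — synonymous.
Codon 5: AUU Ile / AUU Ile — identical.
Synonymous differences: 1.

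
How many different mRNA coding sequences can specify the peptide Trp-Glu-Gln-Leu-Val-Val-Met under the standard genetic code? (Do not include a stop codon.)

384

Trp: 1 codon.
Glu: 2 codons.
Gln: 2 codons.
Leu: 6 codons.
Val: 4 codons.
Val: 4 codons.
Met: 1 codon.
1 × 2 × 2 × 6 × 4 × 4 × 1 = 384.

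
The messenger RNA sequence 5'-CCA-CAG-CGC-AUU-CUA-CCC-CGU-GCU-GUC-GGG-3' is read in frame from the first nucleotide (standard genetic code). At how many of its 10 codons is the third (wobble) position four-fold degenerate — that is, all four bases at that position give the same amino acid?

Codon 1 CCA (Pro): third position 4-fold.
Codon 2 CAG (Gln): third position 2-fold.
Codon 3 CGC (Arg): third position 4-fold.
Codon 4 AUU (Ile): third position 3-fold.
Codon 5 CUA (Leu): third position 4-fold.
Codon 6 CCC (Pro): third position 4-fold.
Codon 7 CGU (Arg): third position 4-fold.
Codon 8 GCU (Ala): third position 4-fold.
Codon 9 GUC (Val): third position 4-fold.
Codon 10 GGG (Gly): third position 4-fold.
Four-fold degenerate third positions: 8.

8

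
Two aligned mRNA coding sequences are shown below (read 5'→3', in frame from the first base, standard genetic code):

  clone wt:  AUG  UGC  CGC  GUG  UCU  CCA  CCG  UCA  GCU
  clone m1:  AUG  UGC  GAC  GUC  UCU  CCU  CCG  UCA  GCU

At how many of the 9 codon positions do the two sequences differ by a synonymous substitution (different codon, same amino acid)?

2

Codon 1: AUG Met / AUG Met — identical.
Codon 2: UGC Cys / UGC Cys — identical.
Codon 3: CGC Arg / GAC Asp — nonsynonymous.
Codon 4: GUG Val / GUC Val — synonymous.
Codon 5: UCU Ser / UCU Ser — identical.
Codon 6: CCA Pro / CCU Pro — synonymous.
Codon 7: CCG Pro / CCG Pro — identical.
Codon 8: UCA Ser / UCA Ser — identical.
Codon 9: GCU Ala / GCU Ala — identical.
Synonymous differences: 2.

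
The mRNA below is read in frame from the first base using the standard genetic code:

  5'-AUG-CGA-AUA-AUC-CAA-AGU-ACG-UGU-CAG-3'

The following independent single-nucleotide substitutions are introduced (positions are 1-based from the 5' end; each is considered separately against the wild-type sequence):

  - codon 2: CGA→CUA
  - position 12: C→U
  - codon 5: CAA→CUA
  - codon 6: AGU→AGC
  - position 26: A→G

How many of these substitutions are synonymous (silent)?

2

Codon 2: CGA (Arg) → CUA (Leu) — missense.
Codon 4: AUC (Ile) → AUU (Ile) — synonymous.
Codon 5: CAA (Gln) → CUA (Leu) — missense.
Codon 6: AGU (Ser) → AGC (Ser) — synonymous.
Codon 9: CAG (Gln) → CGG (Arg) — missense.
Synonymous: 2 of 5.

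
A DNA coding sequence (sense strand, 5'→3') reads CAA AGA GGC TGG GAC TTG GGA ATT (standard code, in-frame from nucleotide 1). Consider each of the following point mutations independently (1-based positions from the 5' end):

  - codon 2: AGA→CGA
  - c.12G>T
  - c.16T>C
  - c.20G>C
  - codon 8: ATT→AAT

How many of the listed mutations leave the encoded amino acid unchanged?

2

Codon 2: AGA (Arg) → CGA (Arg) — synonymous.
Codon 4: TGG (Trp) → TGT (Cys) — missense.
Codon 6: TTG (Leu) → CTG (Leu) — synonymous.
Codon 7: GGA (Gly) → GCA (Ala) — missense.
Codon 8: ATT (Ile) → AAT (Asn) — missense.
Synonymous: 2 of 5.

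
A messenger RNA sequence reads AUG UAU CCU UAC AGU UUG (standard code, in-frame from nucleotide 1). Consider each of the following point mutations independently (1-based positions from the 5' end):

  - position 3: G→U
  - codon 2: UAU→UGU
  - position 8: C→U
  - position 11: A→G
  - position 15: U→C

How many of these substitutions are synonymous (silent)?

1

Codon 1: AUG (Met) → AUU (Ile) — missense.
Codon 2: UAU (Tyr) → UGU (Cys) — missense.
Codon 3: CCU (Pro) → CUU (Leu) — missense.
Codon 4: UAC (Tyr) → UGC (Cys) — missense.
Codon 5: AGU (Ser) → AGC (Ser) — synonymous.
Synonymous: 1 of 5.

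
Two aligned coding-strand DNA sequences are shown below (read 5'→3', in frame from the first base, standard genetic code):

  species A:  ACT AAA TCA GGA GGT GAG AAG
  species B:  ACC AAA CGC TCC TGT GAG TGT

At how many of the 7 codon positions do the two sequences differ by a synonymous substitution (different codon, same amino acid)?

Codon 1: ACT Thr / ACC Thr — synonymous.
Codon 2: AAA Lys / AAA Lys — identical.
Codon 3: TCA Ser / CGC Arg — nonsynonymous.
Codon 4: GGA Gly / TCC Ser — nonsynonymous.
Codon 5: GGT Gly / TGT Cys — nonsynonymous.
Codon 6: GAG Glu / GAG Glu — identical.
Codon 7: AAG Lys / TGT Cys — nonsynonymous.
Synonymous differences: 1.

1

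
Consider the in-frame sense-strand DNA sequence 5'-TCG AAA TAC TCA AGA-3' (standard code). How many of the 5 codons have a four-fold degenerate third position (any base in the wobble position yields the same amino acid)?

2

Codon 1 TCG (Ser): third position 4-fold.
Codon 2 AAA (Lys): third position 2-fold.
Codon 3 TAC (Tyr): third position 2-fold.
Codon 4 TCA (Ser): third position 4-fold.
Codon 5 AGA (Arg): third position 2-fold.
Four-fold degenerate third positions: 2.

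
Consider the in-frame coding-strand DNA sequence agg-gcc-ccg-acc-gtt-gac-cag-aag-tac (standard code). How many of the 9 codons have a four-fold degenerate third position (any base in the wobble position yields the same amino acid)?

Codon 1 AGG (Arg): third position 2-fold.
Codon 2 GCC (Ala): third position 4-fold.
Codon 3 CCG (Pro): third position 4-fold.
Codon 4 ACC (Thr): third position 4-fold.
Codon 5 GTT (Val): third position 4-fold.
Codon 6 GAC (Asp): third position 2-fold.
Codon 7 CAG (Gln): third position 2-fold.
Codon 8 AAG (Lys): third position 2-fold.
Codon 9 TAC (Tyr): third position 2-fold.
Four-fold degenerate third positions: 4.

4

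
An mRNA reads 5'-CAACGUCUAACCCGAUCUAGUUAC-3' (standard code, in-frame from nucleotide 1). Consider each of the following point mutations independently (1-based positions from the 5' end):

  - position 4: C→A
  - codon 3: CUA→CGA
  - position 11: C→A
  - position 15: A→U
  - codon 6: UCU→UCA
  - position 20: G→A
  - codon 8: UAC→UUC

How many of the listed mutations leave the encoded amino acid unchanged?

2

Codon 2: CGU (Arg) → AGU (Ser) — missense.
Codon 3: CUA (Leu) → CGA (Arg) — missense.
Codon 4: ACC (Thr) → AAC (Asn) — missense.
Codon 5: CGA (Arg) → CGU (Arg) — synonymous.
Codon 6: UCU (Ser) → UCA (Ser) — synonymous.
Codon 7: AGU (Ser) → AAU (Asn) — missense.
Codon 8: UAC (Tyr) → UUC (Phe) — missense.
Synonymous: 2 of 7.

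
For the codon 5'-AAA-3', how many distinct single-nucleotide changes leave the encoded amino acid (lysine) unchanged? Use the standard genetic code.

Position 1: none → 0 synonymous.
Position 2: none → 0 synonymous.
Position 3: AAG → 1 synonymous.
Total: 0 + 0 + 1 = 1.

1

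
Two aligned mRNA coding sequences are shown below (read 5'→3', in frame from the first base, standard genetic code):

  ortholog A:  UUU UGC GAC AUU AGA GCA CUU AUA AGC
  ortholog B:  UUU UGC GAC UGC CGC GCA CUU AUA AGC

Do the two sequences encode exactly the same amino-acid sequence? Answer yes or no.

Codon 1: UUU Phe / UUU Phe — identical.
Codon 2: UGC Cys / UGC Cys — identical.
Codon 3: GAC Asp / GAC Asp — identical.
Codon 4: AUU Ile / UGC Cys — nonsynonymous.
Codon 5: AGA Arg / CGC Arg — synonymous.
Codon 6: GCA Ala / GCA Ala — identical.
Codon 7: CUU Leu / CUU Leu — identical.
Codon 8: AUA Ile / AUA Ile — identical.
Codon 9: AGC Ser / AGC Ser — identical.
Nonsynonymous differences: 1 → different protein.

no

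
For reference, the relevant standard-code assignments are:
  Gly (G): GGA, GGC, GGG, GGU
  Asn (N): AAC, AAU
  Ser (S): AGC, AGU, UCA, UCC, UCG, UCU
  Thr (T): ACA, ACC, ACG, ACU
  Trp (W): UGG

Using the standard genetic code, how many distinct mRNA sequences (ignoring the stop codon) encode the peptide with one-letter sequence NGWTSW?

Asn: 2 codons.
Gly: 4 codons.
Trp: 1 codon.
Thr: 4 codons.
Ser: 6 codons.
Trp: 1 codon.
2 × 4 × 1 × 4 × 6 × 1 = 192.

192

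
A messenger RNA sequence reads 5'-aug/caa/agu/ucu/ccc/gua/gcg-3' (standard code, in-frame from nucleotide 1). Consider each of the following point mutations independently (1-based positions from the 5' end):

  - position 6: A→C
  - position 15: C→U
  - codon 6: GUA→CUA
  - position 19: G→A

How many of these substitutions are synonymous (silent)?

1

Codon 2: CAA (Gln) → CAC (His) — missense.
Codon 5: CCC (Pro) → CCU (Pro) — synonymous.
Codon 6: GUA (Val) → CUA (Leu) — missense.
Codon 7: GCG (Ala) → ACG (Thr) — missense.
Synonymous: 1 of 4.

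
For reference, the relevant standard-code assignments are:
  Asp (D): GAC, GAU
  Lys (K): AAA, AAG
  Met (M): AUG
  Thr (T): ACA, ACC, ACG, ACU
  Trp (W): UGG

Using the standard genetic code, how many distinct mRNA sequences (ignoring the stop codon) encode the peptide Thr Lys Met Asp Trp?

16

Thr: 4 codons.
Lys: 2 codons.
Met: 1 codon.
Asp: 2 codons.
Trp: 1 codon.
4 × 2 × 1 × 2 × 1 = 16.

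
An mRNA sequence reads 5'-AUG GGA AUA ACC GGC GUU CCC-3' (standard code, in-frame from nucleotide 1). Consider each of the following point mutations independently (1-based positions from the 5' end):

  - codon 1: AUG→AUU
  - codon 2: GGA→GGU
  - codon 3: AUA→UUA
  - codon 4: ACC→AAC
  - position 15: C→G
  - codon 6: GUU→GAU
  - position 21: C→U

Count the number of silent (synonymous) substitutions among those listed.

3

Codon 1: AUG (Met) → AUU (Ile) — missense.
Codon 2: GGA (Gly) → GGU (Gly) — synonymous.
Codon 3: AUA (Ile) → UUA (Leu) — missense.
Codon 4: ACC (Thr) → AAC (Asn) — missense.
Codon 5: GGC (Gly) → GGG (Gly) — synonymous.
Codon 6: GUU (Val) → GAU (Asp) — missense.
Codon 7: CCC (Pro) → CCU (Pro) — synonymous.
Synonymous: 3 of 7.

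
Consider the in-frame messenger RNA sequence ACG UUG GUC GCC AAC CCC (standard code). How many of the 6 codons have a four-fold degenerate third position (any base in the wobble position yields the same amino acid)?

4

Codon 1 ACG (Thr): third position 4-fold.
Codon 2 UUG (Leu): third position 2-fold.
Codon 3 GUC (Val): third position 4-fold.
Codon 4 GCC (Ala): third position 4-fold.
Codon 5 AAC (Asn): third position 2-fold.
Codon 6 CCC (Pro): third position 4-fold.
Four-fold degenerate third positions: 4.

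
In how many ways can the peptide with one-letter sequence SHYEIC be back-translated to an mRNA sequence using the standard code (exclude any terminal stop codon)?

288

Ser: 6 codons.
His: 2 codons.
Tyr: 2 codons.
Glu: 2 codons.
Ile: 3 codons.
Cys: 2 codons.
6 × 2 × 2 × 2 × 3 × 2 = 288.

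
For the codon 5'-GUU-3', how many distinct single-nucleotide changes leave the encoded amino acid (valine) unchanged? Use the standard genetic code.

3

Position 1: none → 0 synonymous.
Position 2: none → 0 synonymous.
Position 3: GUC, GUA, GUG → 3 synonymous.
Total: 0 + 0 + 3 = 3.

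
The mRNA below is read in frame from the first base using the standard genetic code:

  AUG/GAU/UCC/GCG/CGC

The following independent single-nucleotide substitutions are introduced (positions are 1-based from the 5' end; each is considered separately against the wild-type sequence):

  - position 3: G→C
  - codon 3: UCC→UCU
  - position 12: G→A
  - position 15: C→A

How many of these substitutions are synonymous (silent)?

3

Codon 1: AUG (Met) → AUC (Ile) — missense.
Codon 3: UCC (Ser) → UCU (Ser) — synonymous.
Codon 4: GCG (Ala) → GCA (Ala) — synonymous.
Codon 5: CGC (Arg) → CGA (Arg) — synonymous.
Synonymous: 3 of 4.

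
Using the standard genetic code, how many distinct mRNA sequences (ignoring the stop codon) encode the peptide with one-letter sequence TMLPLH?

Thr: 4 codons.
Met: 1 codon.
Leu: 6 codons.
Pro: 4 codons.
Leu: 6 codons.
His: 2 codons.
4 × 1 × 6 × 4 × 6 × 2 = 1152.

1152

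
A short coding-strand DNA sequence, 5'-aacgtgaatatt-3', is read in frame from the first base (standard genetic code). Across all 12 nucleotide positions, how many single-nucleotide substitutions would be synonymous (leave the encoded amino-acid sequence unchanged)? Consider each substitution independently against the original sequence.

Codon 1 (AAC, Asn): 1 synonymous substitution.
Codon 2 (GTG, Val): 3 synonymous substitutions.
Codon 3 (AAT, Asn): 1 synonymous substitution.
Codon 4 (ATT, Ile): 2 synonymous substitutions.
Total: 1 + 3 + 1 + 2 = 7.

7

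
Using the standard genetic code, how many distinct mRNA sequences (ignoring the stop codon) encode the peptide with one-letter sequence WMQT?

8

Trp: 1 codon.
Met: 1 codon.
Gln: 2 codons.
Thr: 4 codons.
1 × 1 × 2 × 4 = 8.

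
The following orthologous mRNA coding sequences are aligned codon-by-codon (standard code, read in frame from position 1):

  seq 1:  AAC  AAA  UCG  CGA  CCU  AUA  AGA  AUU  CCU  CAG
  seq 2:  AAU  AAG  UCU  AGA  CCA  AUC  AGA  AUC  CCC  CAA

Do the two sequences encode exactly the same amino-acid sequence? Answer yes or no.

yes

Codon 1: AAC Asn / AAU Asn — synonymous.
Codon 2: AAA Lys / AAG Lys — synonymous.
Codon 3: UCG Ser / UCU Ser — synonymous.
Codon 4: CGA Arg / AGA Arg — synonymous.
Codon 5: CCU Pro / CCA Pro — synonymous.
Codon 6: AUA Ile / AUC Ile — synonymous.
Codon 7: AGA Arg / AGA Arg — identical.
Codon 8: AUU Ile / AUC Ile — synonymous.
Codon 9: CCU Pro / CCC Pro — synonymous.
Codon 10: CAG Gln / CAA Gln — synonymous.
Nonsynonymous differences: 0 → same protein.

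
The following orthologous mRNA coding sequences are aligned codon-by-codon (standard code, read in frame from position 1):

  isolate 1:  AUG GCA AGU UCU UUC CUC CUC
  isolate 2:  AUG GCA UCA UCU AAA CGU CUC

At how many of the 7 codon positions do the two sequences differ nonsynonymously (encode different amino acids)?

2

Codon 1: AUG Met / AUG Met — identical.
Codon 2: GCA Ala / GCA Ala — identical.
Codon 3: AGU Ser / UCA Ser — synonymous.
Codon 4: UCU Ser / UCU Ser — identical.
Codon 5: UUC Phe / AAA Lys — nonsynonymous.
Codon 6: CUC Leu / CGU Arg — nonsynonymous.
Codon 7: CUC Leu / CUC Leu — identical.
Nonsynonymous differences: 2.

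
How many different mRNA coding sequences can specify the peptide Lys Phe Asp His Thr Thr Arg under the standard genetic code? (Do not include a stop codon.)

1536

Lys: 2 codons.
Phe: 2 codons.
Asp: 2 codons.
His: 2 codons.
Thr: 4 codons.
Thr: 4 codons.
Arg: 6 codons.
2 × 2 × 2 × 2 × 4 × 4 × 6 = 1536.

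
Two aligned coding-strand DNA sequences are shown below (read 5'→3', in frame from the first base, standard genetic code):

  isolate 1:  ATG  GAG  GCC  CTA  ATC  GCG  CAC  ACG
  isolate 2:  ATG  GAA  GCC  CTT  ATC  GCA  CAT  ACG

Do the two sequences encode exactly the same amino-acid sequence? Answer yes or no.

Codon 1: ATG Met / ATG Met — identical.
Codon 2: GAG Glu / GAA Glu — synonymous.
Codon 3: GCC Ala / GCC Ala — identical.
Codon 4: CTA Leu / CTT Leu — synonymous.
Codon 5: ATC Ile / ATC Ile — identical.
Codon 6: GCG Ala / GCA Ala — synonymous.
Codon 7: CAC His / CAT His — synonymous.
Codon 8: ACG Thr / ACG Thr — identical.
Nonsynonymous differences: 0 → same protein.

yes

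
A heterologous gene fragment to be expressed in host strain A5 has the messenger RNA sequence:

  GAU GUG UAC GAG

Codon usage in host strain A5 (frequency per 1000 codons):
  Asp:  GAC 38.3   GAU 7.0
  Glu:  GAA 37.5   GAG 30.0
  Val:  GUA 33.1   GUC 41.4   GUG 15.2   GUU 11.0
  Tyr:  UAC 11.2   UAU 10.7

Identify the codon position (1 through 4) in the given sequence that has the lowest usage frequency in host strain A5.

1

Codon 1 GAU (Asp): 7.0 per 1000.
Codon 2 GUG (Val): 15.2 per 1000.
Codon 3 UAC (Tyr): 11.2 per 1000.
Codon 4 GAG (Glu): 30.0 per 1000.
Lowest frequency is 7.0 at codon 1.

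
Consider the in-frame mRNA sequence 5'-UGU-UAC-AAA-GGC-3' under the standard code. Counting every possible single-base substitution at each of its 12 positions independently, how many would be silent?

Codon 1 (UGU, Cys): 1 synonymous substitution.
Codon 2 (UAC, Tyr): 1 synonymous substitution.
Codon 3 (AAA, Lys): 1 synonymous substitution.
Codon 4 (GGC, Gly): 3 synonymous substitutions.
Total: 1 + 1 + 1 + 3 = 6.

6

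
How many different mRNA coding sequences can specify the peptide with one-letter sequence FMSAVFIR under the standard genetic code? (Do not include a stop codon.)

Phe: 2 codons.
Met: 1 codon.
Ser: 6 codons.
Ala: 4 codons.
Val: 4 codons.
Phe: 2 codons.
Ile: 3 codons.
Arg: 6 codons.
2 × 1 × 6 × 4 × 4 × 2 × 3 × 6 = 6912.

6912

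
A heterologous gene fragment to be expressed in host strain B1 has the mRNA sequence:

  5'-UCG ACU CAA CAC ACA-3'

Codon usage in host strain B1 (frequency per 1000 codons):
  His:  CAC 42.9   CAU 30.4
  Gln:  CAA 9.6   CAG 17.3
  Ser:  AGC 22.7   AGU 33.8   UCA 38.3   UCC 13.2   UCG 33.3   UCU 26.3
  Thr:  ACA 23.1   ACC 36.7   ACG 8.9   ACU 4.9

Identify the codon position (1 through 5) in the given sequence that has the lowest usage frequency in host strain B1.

Codon 1 UCG (Ser): 33.3 per 1000.
Codon 2 ACU (Thr): 4.9 per 1000.
Codon 3 CAA (Gln): 9.6 per 1000.
Codon 4 CAC (His): 42.9 per 1000.
Codon 5 ACA (Thr): 23.1 per 1000.
Lowest frequency is 4.9 at codon 2.

2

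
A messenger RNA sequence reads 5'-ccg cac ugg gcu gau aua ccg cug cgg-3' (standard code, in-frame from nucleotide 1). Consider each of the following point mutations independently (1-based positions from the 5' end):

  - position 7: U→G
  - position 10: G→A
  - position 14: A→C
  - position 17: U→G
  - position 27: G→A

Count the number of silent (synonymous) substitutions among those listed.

1

Codon 3: UGG (Trp) → GGG (Gly) — missense.
Codon 4: GCU (Ala) → ACU (Thr) — missense.
Codon 5: GAU (Asp) → GCU (Ala) — missense.
Codon 6: AUA (Ile) → AGA (Arg) — missense.
Codon 9: CGG (Arg) → CGA (Arg) — synonymous.
Synonymous: 1 of 5.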